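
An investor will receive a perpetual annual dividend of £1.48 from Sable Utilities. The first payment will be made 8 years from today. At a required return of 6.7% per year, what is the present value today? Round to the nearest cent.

£14.03

Value at end of year 7: C / r = £1.48 / 0.067 = £22.0896
Discount to today: PV = £22.0896 / (1 + 0.067)^7 = £22.0896 / 1.574530 = £14.03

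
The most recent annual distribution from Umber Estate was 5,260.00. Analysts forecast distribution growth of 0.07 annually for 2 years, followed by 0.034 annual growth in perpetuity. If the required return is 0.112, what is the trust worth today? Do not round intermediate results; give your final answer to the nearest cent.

74492.41

D_1 = 5628.20000
D_2 = 6022.17400
Terminal value at year 2: TV = D_2×(1+g_2)/(r−g_2) = 6226.92792/0.078 = 79832.40918
P_0 = D_1/(1+r)^1 + D_2/(1+r)^2 + TV/(1+r)^2
    = 5061.33094 + 4870.16556 + 64560.91266 = 74492.40915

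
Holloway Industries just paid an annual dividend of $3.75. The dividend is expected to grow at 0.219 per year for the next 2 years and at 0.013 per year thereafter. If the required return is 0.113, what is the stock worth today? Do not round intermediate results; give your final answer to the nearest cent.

$54.17

D_1 = 4.57125
D_2 = 5.57235
Terminal value at year 2: TV = D_2×(1+g_2)/(r−g_2) = 5.64479/0.1 = 56.44794
P_0 = D_1/(1+r)^1 + D_2/(1+r)^2 + TV/(1+r)^2
    = 4.10714 + 4.49830 + 45.56777 = 54.17321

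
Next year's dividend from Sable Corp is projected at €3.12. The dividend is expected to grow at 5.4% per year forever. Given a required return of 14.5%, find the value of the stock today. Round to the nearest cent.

Growing perpetuity: P = D₁ / (r − g) = €3.1200 / (0.145 − 0.054) = €34.29

€34.29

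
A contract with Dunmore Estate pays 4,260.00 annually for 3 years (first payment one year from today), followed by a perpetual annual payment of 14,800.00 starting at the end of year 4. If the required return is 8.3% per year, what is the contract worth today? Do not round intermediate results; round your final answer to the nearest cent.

151297.02

PV of 3-year annuity: 4,260.00 × [1 − (1+0.083)^−3] / 0.083 = 10919.27540
Perpetuity value at year 3: 14,800.00 / 0.083 = 178313.25301
PV of perpetuity: 178313.25301 / (1+0.083)^3 = 140377.74223
Total PV = 10919.27540 + 140377.74223 = 151297.01763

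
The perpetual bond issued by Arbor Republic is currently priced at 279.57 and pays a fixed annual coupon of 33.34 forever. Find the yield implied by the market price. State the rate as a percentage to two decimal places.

11.93%

P = C/r ⇒ r = C/P = 33.34/279.57 = 0.119255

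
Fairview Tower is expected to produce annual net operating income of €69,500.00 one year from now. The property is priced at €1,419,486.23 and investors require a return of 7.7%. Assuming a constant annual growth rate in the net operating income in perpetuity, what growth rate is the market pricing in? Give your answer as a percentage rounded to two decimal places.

2.80%

P = D₁/(r−g) ⇒ g = r − D₁/P = 0.077 − €69,500.00/€1,419,486.23 = 0.028039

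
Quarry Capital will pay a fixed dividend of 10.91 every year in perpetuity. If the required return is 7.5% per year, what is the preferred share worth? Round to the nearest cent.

145.47

Level perpetuity: PV = C / r = 10.91 / 0.075 = 145.47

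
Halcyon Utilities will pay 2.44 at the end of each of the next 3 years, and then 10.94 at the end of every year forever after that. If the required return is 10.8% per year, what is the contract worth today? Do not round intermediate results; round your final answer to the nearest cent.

80.45

PV of 3-year annuity: 2.44 × [1 − (1+0.108)^−3] / 0.108 = 5.98347
Perpetuity value at year 3: 10.94 / 0.108 = 101.29630
PV of perpetuity: 101.29630 / (1+0.108)^3 = 74.46879
Total PV = 5.98347 + 74.46879 = 80.45225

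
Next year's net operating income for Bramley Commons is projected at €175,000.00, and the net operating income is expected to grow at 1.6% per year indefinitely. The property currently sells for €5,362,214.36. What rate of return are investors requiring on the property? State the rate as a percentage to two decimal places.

4.86%

P = D₁/(r − g) ⇒ r = D₁/P + g = €175,000.0000/€5,362,214.36 + 0.016 = 0.032636 + 0.016 = 0.048636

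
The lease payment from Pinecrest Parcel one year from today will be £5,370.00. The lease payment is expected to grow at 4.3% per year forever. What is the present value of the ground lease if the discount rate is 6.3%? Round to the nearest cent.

£268500.00

Growing perpetuity: P = D₁ / (r − g) = £5,370.0000 / (0.063 − 0.043) = £268,500.00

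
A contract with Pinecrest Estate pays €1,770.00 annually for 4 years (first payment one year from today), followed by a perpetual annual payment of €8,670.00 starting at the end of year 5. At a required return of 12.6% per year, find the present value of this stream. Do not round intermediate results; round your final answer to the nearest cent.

PV of 4-year annuity: €1,770.00 × [1 − (1+0.126)^−4] / 0.126 = 5308.87219
Perpetuity value at year 4: €8,670.00 / 0.126 = 68809.52381
PV of perpetuity: 68809.52381 / (1+0.126)^4 = 42805.04819
Total PV = 5308.87219 + 42805.04819 = 48113.92037

€48113.92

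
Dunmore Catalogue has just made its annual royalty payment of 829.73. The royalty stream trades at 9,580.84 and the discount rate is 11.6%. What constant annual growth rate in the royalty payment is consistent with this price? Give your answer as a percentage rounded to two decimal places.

P = D₀(1+g)/(r−g) ⇒ P(r−g) = D₀(1+g) ⇒ g(P+D₀) = P·r − D₀
g = (P·r − D₀)/(P + D₀) = (9,580.84×0.116 − 829.73) / (9,580.84 + 829.73) = 0.027054

2.71%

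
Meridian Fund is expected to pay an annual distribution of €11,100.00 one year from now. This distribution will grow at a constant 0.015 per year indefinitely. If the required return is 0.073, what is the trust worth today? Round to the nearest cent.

€191379.31

Growing perpetuity: P = D₁ / (r − g) = €11,100.0000 / (0.073 − 0.015) = €191,379.31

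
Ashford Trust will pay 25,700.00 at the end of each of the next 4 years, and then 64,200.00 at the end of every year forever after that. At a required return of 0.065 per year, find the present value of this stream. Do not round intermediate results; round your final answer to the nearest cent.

PV of 4-year annuity: 25,700.00 × [1 − (1+0.065)^−4] / 0.065 = 88043.02406
Perpetuity value at year 4: 64,200.00 / 0.065 = 987692.30769
PV of perpetuity: 987692.30769 / (1+0.065)^4 = 767756.03747
Total PV = 88043.02406 + 767756.03747 = 855799.06153

855799.06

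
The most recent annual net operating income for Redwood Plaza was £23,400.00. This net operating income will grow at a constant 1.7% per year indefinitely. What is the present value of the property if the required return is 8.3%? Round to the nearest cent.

D₁ = D₀ × (1 + g) = £23,400.00 × 1.017 = £23,797.8000
Growing perpetuity: P = D₁ / (r − g) = £23,797.8000 / (0.083 − 0.017) = £360,572.73

£360572.73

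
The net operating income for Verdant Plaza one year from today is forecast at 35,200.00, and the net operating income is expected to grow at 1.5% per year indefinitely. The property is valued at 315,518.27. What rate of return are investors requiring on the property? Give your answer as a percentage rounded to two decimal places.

P = D₁/(r − g) ⇒ r = D₁/P + g = 35,200.0000/315,518.27 + 0.015 = 0.111562 + 0.015 = 0.126562

12.66%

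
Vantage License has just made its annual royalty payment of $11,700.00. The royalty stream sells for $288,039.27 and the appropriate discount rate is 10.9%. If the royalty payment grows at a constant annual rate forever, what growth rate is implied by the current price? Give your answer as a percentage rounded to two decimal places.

6.57%

P = D₀(1+g)/(r−g) ⇒ P(r−g) = D₀(1+g) ⇒ g(P+D₀) = P·r − D₀
g = (P·r − D₀)/(P + D₀) = ($288,039.27×0.109 − $11,700.00) / ($288,039.27 + $11,700.00) = 0.065711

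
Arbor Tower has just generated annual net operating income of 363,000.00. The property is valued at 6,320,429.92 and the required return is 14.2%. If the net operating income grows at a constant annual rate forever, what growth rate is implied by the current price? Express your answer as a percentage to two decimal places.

8.00%

P = D₀(1+g)/(r−g) ⇒ P(r−g) = D₀(1+g) ⇒ g(P+D₀) = P·r − D₀
g = (P·r − D₀)/(P + D₀) = (6,320,429.92×0.142 − 363,000.00) / (6,320,429.92 + 363,000.00) = 0.079974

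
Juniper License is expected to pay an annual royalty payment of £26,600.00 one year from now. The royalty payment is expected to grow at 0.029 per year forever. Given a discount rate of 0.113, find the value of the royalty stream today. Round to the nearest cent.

Growing perpetuity: P = D₁ / (r − g) = £26,600.0000 / (0.113 − 0.029) = £316,666.67

£316666.67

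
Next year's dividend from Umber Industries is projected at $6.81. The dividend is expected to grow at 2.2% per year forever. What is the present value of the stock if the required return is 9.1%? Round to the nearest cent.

$98.70

Growing perpetuity: P = D₁ / (r − g) = $6.8100 / (0.091 − 0.022) = $98.70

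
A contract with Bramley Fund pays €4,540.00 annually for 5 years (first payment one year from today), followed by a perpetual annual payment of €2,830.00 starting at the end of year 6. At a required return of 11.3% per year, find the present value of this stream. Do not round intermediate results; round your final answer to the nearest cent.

PV of 5-year annuity: €4,540.00 × [1 − (1+0.113)^−5] / 0.113 = 16653.51022
Perpetuity value at year 5: €2,830.00 / 0.113 = 25044.24779
PV of perpetuity: 25044.24779 / (1+0.113)^5 = 14663.31521
Total PV = 16653.51022 + 14663.31521 = 31316.82543

€31316.83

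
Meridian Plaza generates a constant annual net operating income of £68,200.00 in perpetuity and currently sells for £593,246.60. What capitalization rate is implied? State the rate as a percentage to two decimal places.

11.50%

P = C/r ⇒ r = C/P = £68,200.00/£593,246.60 = 0.114961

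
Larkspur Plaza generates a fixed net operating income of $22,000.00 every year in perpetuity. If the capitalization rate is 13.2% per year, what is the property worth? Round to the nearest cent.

$166666.67

Level perpetuity: PV = C / r = $22,000.00 / 0.132 = $166,666.67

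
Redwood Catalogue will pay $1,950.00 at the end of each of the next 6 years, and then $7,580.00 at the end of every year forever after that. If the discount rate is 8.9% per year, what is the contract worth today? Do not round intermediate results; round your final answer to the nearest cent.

$59837.34

PV of 6-year annuity: $1,950.00 × [1 − (1+0.089)^−6] / 0.089 = 8773.68326
Perpetuity value at year 6: $7,580.00 / 0.089 = 85168.53933
PV of perpetuity: 85168.53933 / (1+0.089)^6 = 51063.65773
Total PV = 8773.68326 + 51063.65773 = 59837.34099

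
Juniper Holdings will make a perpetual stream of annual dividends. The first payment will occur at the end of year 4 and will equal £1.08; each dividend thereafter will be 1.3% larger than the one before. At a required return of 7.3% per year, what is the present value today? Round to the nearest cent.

£14.57

Value at end of year 3: C₁ / (r − g) = £1.08 / (0.073 − 0.013) = £18.0000
Discount to today: PV = £18.0000 / (1 + 0.073)^3 = £18.0000 / 1.235376 = £14.57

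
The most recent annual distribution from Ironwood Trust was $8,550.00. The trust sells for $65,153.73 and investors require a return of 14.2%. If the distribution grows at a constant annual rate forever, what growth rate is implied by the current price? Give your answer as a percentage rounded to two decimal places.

P = D₀(1+g)/(r−g) ⇒ P(r−g) = D₀(1+g) ⇒ g(P+D₀) = P·r − D₀
g = (P·r − D₀)/(P + D₀) = ($65,153.73×0.142 − $8,550.00) / ($65,153.73 + $8,550.00) = 0.009522

0.95%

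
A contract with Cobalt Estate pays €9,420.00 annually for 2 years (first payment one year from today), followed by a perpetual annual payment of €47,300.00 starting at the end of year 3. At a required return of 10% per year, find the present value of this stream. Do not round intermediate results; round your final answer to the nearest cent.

PV of 2-year annuity: €9,420.00 × [1 − (1+0.1)^−2] / 0.1 = 16348.76033
Perpetuity value at year 2: €47,300.00 / 0.1 = 473000.00000
PV of perpetuity: 473000.00000 / (1+0.1)^2 = 390909.09091
Total PV = 16348.76033 + 390909.09091 = 407257.85124

€407257.85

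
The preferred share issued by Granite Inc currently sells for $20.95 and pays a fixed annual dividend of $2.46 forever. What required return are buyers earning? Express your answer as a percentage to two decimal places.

11.74%

P = C/r ⇒ r = C/P = $2.46/$20.95 = 0.117422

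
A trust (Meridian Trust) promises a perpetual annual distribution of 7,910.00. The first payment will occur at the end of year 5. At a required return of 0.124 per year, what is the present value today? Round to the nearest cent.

Value at end of year 4: C / r = 7,910.00 / 0.124 = 63,790.3226
Discount to today: PV = 63,790.3226 / (1 + 0.124)^4 = 63,790.3226 / 1.596119 = 39,965.90

39965.90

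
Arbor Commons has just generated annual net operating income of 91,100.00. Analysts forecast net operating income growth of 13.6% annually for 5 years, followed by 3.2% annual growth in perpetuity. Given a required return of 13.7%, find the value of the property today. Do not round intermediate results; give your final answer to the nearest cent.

D_1 = 103489.60000
D_2 = 117564.18560
D_3 = 133552.91484
D_4 = 151716.11126
D_5 = 172349.50239
Terminal value at year 5: TV = D_5×(1+g_2)/(r−g_2) = 177864.68647/0.105 = 1693949.39493
P_0 = D_1/(1+r)^1 + D_2/(1+r)^2 + D_3/(1+r)^3 + D_4/(1+r)^4 + D_5/(1+r)^5 + TV/(1+r)^5
    = 91019.87687 + 90939.82421 + 90859.84195 + 90779.93004 + 90700.08841 + 891452.29756 = 1345751.85904

1345751.86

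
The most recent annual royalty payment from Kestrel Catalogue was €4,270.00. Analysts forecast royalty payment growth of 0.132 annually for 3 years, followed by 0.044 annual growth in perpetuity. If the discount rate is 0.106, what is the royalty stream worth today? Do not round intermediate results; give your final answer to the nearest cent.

€90514.00

D_1 = 4833.64000
D_2 = 5471.68048
D_3 = 6193.94230
Terminal value at year 3: TV = D_3×(1+g_2)/(r−g_2) = 6466.47576/0.062 = 104297.99620
P_0 = D_1/(1+r)^1 + D_2/(1+r)^2 + D_3/(1+r)^3 + TV/(1+r)^3
    = 4370.37975 + 4473.11923 + 4578.27394 + 77092.22564 = 90513.99855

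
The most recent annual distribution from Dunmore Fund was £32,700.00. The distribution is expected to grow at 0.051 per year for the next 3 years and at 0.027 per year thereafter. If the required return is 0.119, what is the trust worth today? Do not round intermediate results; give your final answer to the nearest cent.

D_1 = 34367.70000
D_2 = 36120.45270
D_3 = 37962.59579
Terminal value at year 3: TV = D_3×(1+g_2)/(r−g_2) = 38987.58587/0.092 = 423778.10733
P_0 = D_1/(1+r)^1 + D_2/(1+r)^2 + D_3/(1+r)^3 + TV/(1+r)^3
    = 30712.86863 + 28846.49234 + 27093.53302 + 302446.28712 = 389099.18112

£389099.18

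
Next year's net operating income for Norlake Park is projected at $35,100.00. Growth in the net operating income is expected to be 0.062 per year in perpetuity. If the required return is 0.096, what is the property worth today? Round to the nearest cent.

Growing perpetuity: P = D₁ / (r − g) = $35,100.0000 / (0.096 − 0.062) = $1,032,352.94

$1032352.94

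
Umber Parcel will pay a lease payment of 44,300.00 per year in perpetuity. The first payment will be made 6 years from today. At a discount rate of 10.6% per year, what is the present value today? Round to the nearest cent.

Value at end of year 5: C / r = 44,300.00 / 0.106 = 417,924.5283
Discount to today: PV = 417,924.5283 / (1 + 0.106)^5 = 417,924.5283 / 1.654915 = 252,535.38

252535.38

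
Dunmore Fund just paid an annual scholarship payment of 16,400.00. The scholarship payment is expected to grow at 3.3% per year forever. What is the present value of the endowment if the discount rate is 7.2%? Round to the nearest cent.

434389.74

D₁ = D₀ × (1 + g) = 16,400.00 × 1.033 = 16,941.2000
Growing perpetuity: P = D₁ / (r − g) = 16,941.2000 / (0.072 − 0.033) = 434,389.74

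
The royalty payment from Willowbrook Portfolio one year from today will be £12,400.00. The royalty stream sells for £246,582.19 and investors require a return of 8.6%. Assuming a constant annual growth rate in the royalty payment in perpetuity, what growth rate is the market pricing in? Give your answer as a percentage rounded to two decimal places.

P = D₁/(r−g) ⇒ g = r − D₁/P = 0.086 − £12,400.00/£246,582.19 = 0.035713

3.57%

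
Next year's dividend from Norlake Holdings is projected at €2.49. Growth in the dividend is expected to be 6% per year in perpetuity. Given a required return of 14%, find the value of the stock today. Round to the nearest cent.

Growing perpetuity: P = D₁ / (r − g) = €2.4900 / (0.14 − 0.06) = €31.13

€31.13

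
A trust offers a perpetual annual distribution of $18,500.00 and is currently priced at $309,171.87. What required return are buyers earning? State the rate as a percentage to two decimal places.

5.98%

P = C/r ⇒ r = C/P = $18,500.00/$309,171.87 = 0.059837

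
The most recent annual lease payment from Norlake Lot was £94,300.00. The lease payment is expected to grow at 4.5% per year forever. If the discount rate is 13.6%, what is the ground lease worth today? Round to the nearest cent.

£1082895.60

D₁ = D₀ × (1 + g) = £94,300.00 × 1.045 = £98,543.5000
Growing perpetuity: P = D₁ / (r − g) = £98,543.5000 / (0.136 − 0.045) = £1,082,895.60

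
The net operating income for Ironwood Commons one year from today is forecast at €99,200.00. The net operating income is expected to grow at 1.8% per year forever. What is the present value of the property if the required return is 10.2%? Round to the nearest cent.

€1180952.38

Growing perpetuity: P = D₁ / (r − g) = €99,200.0000 / (0.102 − 0.018) = €1,180,952.38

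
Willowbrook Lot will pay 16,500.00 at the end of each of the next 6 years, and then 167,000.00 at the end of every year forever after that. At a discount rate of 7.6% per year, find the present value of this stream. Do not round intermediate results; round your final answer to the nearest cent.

PV of 6-year annuity: 16,500.00 × [1 − (1+0.076)^−6] / 0.076 = 77212.02471
Perpetuity value at year 6: 167,000.00 / 0.076 = 2197368.42105
PV of perpetuity: 2197368.42105 / (1+0.076)^6 = 1415889.14063
Total PV = 77212.02471 + 1415889.14063 = 1493101.16534

1493101.17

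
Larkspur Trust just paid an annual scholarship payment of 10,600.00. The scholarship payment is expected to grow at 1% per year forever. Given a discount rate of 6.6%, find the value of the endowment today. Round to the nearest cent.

191178.57

D₁ = D₀ × (1 + g) = 10,600.00 × 1.01 = 10,706.0000
Growing perpetuity: P = D₁ / (r − g) = 10,706.0000 / (0.066 − 0.01) = 191,178.57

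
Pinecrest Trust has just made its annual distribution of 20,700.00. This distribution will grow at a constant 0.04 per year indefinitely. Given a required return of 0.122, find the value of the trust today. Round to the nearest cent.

D₁ = D₀ × (1 + g) = 20,700.00 × 1.04 = 21,528.0000
Growing perpetuity: P = D₁ / (r − g) = 21,528.0000 / (0.122 − 0.04) = 262,536.59

262536.59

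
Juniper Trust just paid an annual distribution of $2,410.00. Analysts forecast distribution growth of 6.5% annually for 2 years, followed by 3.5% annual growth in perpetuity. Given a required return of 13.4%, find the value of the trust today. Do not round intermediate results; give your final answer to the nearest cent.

$26611.62

D_1 = 2566.65000
D_2 = 2733.48225
Terminal value at year 2: TV = D_2×(1+g_2)/(r−g_2) = 2829.15413/0.099 = 28577.31443
P_0 = D_1/(1+r)^1 + D_2/(1+r)^2 + TV/(1+r)^2
    = 2263.35979 + 2125.64213 + 22222.62226 = 26611.62418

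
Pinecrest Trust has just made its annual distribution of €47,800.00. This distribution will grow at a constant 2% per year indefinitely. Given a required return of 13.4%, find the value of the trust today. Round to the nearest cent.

€427684.21

D₁ = D₀ × (1 + g) = €47,800.00 × 1.02 = €48,756.0000
Growing perpetuity: P = D₁ / (r − g) = €48,756.0000 / (0.134 − 0.02) = €427,684.21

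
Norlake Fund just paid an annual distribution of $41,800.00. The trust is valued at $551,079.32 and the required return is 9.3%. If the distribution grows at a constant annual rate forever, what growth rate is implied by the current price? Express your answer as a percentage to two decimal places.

1.59%

P = D₀(1+g)/(r−g) ⇒ P(r−g) = D₀(1+g) ⇒ g(P+D₀) = P·r − D₀
g = (P·r − D₀)/(P + D₀) = ($551,079.32×0.093 − $41,800.00) / ($551,079.32 + $41,800.00) = 0.015940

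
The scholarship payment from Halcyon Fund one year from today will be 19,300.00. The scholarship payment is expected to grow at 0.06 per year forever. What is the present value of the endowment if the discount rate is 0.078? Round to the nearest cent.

Growing perpetuity: P = D₁ / (r − g) = 19,300.0000 / (0.078 − 0.06) = 1,072,222.22

1072222.22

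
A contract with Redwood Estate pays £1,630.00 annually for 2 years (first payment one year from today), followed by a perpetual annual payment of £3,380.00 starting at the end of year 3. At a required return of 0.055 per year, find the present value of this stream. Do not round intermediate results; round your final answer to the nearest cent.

PV of 2-year annuity: £1,630.00 × [1 − (1+0.055)^−2] / 0.055 = 3009.50113
Perpetuity value at year 2: £3,380.00 / 0.055 = 61454.54545
PV of perpetuity: 61454.54545 / (1+0.055)^2 = 55213.98482
Total PV = 3009.50113 + 55213.98482 = 58223.48595

£58223.49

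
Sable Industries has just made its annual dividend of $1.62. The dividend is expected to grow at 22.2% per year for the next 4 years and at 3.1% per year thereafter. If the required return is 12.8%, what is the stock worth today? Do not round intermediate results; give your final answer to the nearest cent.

$31.66

D_1 = 1.97964
D_2 = 2.41912
D_3 = 2.95616
D_4 = 3.61243
Terminal value at year 4: TV = D_4×(1+g_2)/(r−g_2) = 3.72442/0.097 = 38.39607
P_0 = D_1/(1+r)^1 + D_2/(1+r)^2 + D_3/(1+r)^3 + D_4/(1+r)^4 + TV/(1+r)^4
    = 1.75500 + 1.90125 + 2.05969 + 2.23133 + 23.71649 = 31.66375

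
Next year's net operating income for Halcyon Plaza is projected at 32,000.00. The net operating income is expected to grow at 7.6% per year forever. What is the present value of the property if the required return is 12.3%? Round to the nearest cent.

680851.06

Growing perpetuity: P = D₁ / (r − g) = 32,000.0000 / (0.123 − 0.076) = 680,851.06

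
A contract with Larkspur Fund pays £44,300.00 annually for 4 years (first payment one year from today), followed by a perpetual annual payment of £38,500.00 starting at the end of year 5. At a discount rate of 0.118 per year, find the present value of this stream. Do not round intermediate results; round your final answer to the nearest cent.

PV of 4-year annuity: £44,300.00 × [1 − (1+0.118)^−4] / 0.118 = 135123.32273
Perpetuity value at year 4: £38,500.00 / 0.118 = 326271.18644
PV of perpetuity: 326271.18644 / (1+0.118)^4 = 208838.95337
Total PV = 135123.32273 + 208838.95337 = 343962.27610

£343962.28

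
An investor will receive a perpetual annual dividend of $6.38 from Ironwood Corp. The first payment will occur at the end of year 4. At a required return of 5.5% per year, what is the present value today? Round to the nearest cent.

Value at end of year 3: C / r = $6.38 / 0.055 = $116.0000
Discount to today: PV = $116.0000 / (1 + 0.055)^3 = $116.0000 / 1.174241 = $98.79

$98.79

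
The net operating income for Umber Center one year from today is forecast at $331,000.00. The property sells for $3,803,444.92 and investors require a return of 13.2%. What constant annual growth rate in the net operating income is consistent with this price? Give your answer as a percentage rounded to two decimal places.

P = D₁/(r−g) ⇒ g = r − D₁/P = 0.132 − $331,000.00/$3,803,444.92 = 0.044974

4.50%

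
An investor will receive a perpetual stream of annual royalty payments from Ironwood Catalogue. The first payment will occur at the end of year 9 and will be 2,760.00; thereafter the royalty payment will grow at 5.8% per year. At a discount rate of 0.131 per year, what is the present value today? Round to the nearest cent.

14121.65

Value at end of year 8: C₁ / (r − g) = 2,760.00 / (0.131 − 0.058) = 37,808.2192
Discount to today: PV = 37,808.2192 / (1 + 0.131)^8 = 37,808.2192 / 2.677323 = 14,121.65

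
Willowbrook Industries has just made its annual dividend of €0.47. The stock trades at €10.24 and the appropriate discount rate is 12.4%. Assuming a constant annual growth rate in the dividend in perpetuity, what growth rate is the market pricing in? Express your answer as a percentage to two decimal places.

7.47%

P = D₀(1+g)/(r−g) ⇒ P(r−g) = D₀(1+g) ⇒ g(P+D₀) = P·r − D₀
g = (P·r − D₀)/(P + D₀) = (€10.24×0.124 − €0.47) / (€10.24 + €0.47) = 0.074674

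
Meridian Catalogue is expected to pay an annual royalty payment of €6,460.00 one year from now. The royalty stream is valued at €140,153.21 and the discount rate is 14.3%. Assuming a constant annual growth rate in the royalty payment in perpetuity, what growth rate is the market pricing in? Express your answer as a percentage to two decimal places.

9.69%

P = D₁/(r−g) ⇒ g = r − D₁/P = 0.143 − €6,460.00/€140,153.21 = 0.096908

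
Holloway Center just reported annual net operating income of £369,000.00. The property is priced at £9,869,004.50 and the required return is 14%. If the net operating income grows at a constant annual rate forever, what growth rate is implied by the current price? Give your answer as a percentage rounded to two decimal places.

9.89%

P = D₀(1+g)/(r−g) ⇒ P(r−g) = D₀(1+g) ⇒ g(P+D₀) = P·r − D₀
g = (P·r − D₀)/(P + D₀) = (£9,869,004.50×0.14 − £369,000.00) / (£9,869,004.50 + £369,000.00) = 0.098912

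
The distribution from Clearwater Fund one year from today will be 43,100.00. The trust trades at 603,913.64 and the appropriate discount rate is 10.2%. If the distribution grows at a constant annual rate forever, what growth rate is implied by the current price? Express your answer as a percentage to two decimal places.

P = D₁/(r−g) ⇒ g = r − D₁/P = 0.102 − 43,100.00/603,913.64 = 0.030632

3.06%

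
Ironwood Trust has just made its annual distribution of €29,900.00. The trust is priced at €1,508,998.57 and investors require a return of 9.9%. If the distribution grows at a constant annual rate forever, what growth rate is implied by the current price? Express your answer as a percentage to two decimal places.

P = D₀(1+g)/(r−g) ⇒ P(r−g) = D₀(1+g) ⇒ g(P+D₀) = P·r − D₀
g = (P·r − D₀)/(P + D₀) = (€1,508,998.57×0.099 − €29,900.00) / (€1,508,998.57 + €29,900.00) = 0.077647

7.76%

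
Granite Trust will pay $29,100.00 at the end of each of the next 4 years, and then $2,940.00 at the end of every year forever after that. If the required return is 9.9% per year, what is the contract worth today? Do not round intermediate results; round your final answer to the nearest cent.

PV of 4-year annuity: $29,100.00 × [1 − (1+0.099)^−4] / 0.099 = 92443.11763
Perpetuity value at year 4: $2,940.00 / 0.099 = 29696.96970
PV of perpetuity: 29696.96970 / (1+0.099)^4 = 20357.35575
Total PV = 92443.11763 + 20357.35575 = 112800.47338

$112800.47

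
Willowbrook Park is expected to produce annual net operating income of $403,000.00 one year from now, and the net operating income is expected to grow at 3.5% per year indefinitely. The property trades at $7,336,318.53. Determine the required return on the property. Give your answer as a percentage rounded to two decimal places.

8.99%

P = D₁/(r − g) ⇒ r = D₁/P + g = $403,000.0000/$7,336,318.53 + 0.035 = 0.054932 + 0.035 = 0.089932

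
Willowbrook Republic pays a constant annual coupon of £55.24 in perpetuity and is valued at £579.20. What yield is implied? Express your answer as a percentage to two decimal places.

P = C/r ⇒ r = C/P = £55.24/£579.20 = 0.095373

9.54%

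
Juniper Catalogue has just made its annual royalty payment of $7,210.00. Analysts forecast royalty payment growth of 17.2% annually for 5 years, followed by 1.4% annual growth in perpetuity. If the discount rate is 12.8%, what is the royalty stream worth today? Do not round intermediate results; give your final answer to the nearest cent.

$118148.03

D_1 = 8450.12000
D_2 = 9903.54064
D_3 = 11606.94963
D_4 = 13603.34497
D_5 = 15943.12030
Terminal value at year 5: TV = D_5×(1+g_2)/(r−g_2) = 16166.32398/0.114 = 141809.85952
P_0 = D_1/(1+r)^1 + D_2/(1+r)^2 + D_3/(1+r)^3 + D_4/(1+r)^4 + D_5/(1+r)^5 + TV/(1+r)^5
    = 7491.24113 + 7783.45267 + 8087.06252 + 8402.51532 + 8730.27301 + 77653.48096 = 118148.02561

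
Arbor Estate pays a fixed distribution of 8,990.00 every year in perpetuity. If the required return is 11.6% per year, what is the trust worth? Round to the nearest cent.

77500.00

Level perpetuity: PV = C / r = 8,990.00 / 0.116 = 77,500.00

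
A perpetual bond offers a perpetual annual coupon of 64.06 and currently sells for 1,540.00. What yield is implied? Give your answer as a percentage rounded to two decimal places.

P = C/r ⇒ r = C/P = 64.06/1,540.00 = 0.041597

4.16%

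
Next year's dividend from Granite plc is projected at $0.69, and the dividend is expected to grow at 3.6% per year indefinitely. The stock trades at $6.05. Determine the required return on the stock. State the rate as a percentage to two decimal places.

P = D₁/(r − g) ⇒ r = D₁/P + g = $0.6900/$6.05 + 0.036 = 0.114050 + 0.036 = 0.150050

15.00%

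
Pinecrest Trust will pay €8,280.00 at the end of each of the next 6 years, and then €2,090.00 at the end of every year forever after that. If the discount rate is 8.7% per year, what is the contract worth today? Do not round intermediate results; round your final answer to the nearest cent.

€52040.96

PV of 6-year annuity: €8,280.00 × [1 − (1+0.087)^−6] / 0.087 = 37477.99275
Perpetuity value at year 6: €2,090.00 / 0.087 = 24022.98851
PV of perpetuity: 24022.98851 / (1+0.087)^6 = 14562.96377
Total PV = 37477.99275 + 14562.96377 = 52040.95651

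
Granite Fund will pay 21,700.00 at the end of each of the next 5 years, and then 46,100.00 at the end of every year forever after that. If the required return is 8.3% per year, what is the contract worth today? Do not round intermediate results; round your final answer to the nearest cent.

PV of 5-year annuity: 21,700.00 × [1 − (1+0.083)^−5] / 0.083 = 85961.04242
Perpetuity value at year 5: 46,100.00 / 0.083 = 555421.68675
PV of perpetuity: 555421.68675 / (1+0.083)^5 = 372803.98834
Total PV = 85961.04242 + 372803.98834 = 458765.03076

458765.03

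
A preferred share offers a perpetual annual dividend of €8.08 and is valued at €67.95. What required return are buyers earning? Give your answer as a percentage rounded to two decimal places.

11.89%

P = C/r ⇒ r = C/P = €8.08/€67.95 = 0.118911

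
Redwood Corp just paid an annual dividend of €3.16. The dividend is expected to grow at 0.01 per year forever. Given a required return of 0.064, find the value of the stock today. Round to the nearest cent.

€59.10

D₁ = D₀ × (1 + g) = €3.16 × 1.01 = €3.1916
Growing perpetuity: P = D₁ / (r − g) = €3.1916 / (0.064 − 0.01) = €59.10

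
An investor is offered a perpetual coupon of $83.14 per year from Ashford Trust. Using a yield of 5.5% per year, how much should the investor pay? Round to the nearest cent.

$1511.64

Level perpetuity: PV = C / r = $83.14 / 0.055 = $1,511.64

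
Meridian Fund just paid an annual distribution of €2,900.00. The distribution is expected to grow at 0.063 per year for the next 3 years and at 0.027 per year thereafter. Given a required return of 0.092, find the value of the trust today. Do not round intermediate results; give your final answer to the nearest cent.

D_1 = 3082.70000
D_2 = 3276.91010
D_3 = 3483.35544
Terminal value at year 3: TV = D_3×(1+g_2)/(r−g_2) = 3577.40603/0.065 = 55037.01589
P_0 = D_1/(1+r)^1 + D_2/(1+r)^2 + D_3/(1+r)^3 + TV/(1+r)^3
    = 2822.98535 + 2748.01596 + 2675.03751 + 42265.59268 = 50511.63149

€50511.63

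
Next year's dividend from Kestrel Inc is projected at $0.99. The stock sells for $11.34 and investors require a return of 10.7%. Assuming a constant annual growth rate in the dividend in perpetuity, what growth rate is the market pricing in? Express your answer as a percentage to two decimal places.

1.97%

P = D₁/(r−g) ⇒ g = r − D₁/P = 0.107 − $0.99/$11.34 = 0.019698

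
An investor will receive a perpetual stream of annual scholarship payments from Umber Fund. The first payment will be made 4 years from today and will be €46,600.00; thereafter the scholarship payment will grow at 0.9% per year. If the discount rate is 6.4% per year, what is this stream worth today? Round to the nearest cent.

Value at end of year 3: C₁ / (r − g) = €46,600.00 / (0.064 − 0.009) = €847,272.7273
Discount to today: PV = €847,272.7273 / (1 + 0.064)^3 = €847,272.7273 / 1.204550 = €703,393.49

€703393.49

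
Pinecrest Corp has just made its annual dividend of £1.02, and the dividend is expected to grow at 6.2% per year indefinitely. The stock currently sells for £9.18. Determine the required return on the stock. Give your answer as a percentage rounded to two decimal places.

D₁ = £1.02 × 1.062 = £1.0832
P = D₁/(r − g) ⇒ r = D₁/P + g = £1.0832/£9.18 + 0.062 = 0.118000 + 0.062 = 0.180000

18.00%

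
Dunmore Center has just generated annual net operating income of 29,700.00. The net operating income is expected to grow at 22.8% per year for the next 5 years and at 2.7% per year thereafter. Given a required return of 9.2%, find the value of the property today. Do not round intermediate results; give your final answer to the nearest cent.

D_1 = 36471.60000
D_2 = 44787.12480
D_3 = 54998.58925
D_4 = 67538.26760
D_5 = 82936.99262
Terminal value at year 5: TV = D_5×(1+g_2)/(r−g_2) = 85176.29142/0.065 = 1310404.48337
P_0 = D_1/(1+r)^1 + D_2/(1+r)^2 + D_3/(1+r)^3 + D_4/(1+r)^4 + D_5/(1+r)^5 + TV/(1+r)^5
    = 33398.90110 + 37558.47120 + 42236.08300 + 47496.25451 + 53411.53895 + 843902.31540 = 1058003.56415

1058003.56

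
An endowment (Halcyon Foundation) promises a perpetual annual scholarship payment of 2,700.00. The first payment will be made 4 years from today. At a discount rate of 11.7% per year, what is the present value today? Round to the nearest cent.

16558.40

Value at end of year 3: C / r = 2,700.00 / 0.117 = 23,076.9231
Discount to today: PV = 23,076.9231 / (1 + 0.117)^3 = 23,076.9231 / 1.393669 = 16,558.40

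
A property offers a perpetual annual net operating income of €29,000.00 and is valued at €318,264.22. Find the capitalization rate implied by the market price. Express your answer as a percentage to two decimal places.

P = C/r ⇒ r = C/P = €29,000.00/€318,264.22 = 0.091119

9.11%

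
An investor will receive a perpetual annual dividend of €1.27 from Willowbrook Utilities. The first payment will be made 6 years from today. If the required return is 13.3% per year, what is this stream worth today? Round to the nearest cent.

Value at end of year 5: C / r = €1.27 / 0.133 = €9.5489
Discount to today: PV = €9.5489 / (1 + 0.133)^5 = €9.5489 / 1.867022 = €5.11

€5.11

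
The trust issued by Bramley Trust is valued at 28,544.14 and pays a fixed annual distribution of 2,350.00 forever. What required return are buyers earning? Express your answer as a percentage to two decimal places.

P = C/r ⇒ r = C/P = 2,350.00/28,544.14 = 0.082329

8.23%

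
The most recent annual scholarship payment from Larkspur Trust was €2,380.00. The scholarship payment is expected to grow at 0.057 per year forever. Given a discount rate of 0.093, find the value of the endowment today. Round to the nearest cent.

D₁ = D₀ × (1 + g) = €2,380.00 × 1.057 = €2,515.6600
Growing perpetuity: P = D₁ / (r − g) = €2,515.6600 / (0.093 − 0.057) = €69,879.44

€69879.44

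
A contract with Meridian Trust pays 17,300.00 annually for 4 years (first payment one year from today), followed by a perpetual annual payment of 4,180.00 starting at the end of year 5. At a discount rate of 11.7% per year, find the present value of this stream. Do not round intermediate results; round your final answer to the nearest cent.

75829.62

PV of 4-year annuity: 17,300.00 × [1 − (1+0.117)^−4] / 0.117 = 52879.88340
Perpetuity value at year 4: 4,180.00 / 0.117 = 35726.49573
PV of perpetuity: 35726.49573 / (1+0.117)^4 = 22949.73777
Total PV = 52879.88340 + 22949.73777 = 75829.62117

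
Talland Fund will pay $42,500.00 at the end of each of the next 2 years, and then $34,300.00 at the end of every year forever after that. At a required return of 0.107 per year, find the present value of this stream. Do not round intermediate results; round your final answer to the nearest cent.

$334659.58

PV of 2-year annuity: $42,500.00 × [1 − (1+0.107)^−2] / 0.107 = 73073.21643
Perpetuity value at year 2: $34,300.00 / 0.107 = 320560.74766
PV of perpetuity: 320560.74766 / (1+0.107)^2 = 261586.36358
Total PV = 73073.21643 + 261586.36358 = 334659.58001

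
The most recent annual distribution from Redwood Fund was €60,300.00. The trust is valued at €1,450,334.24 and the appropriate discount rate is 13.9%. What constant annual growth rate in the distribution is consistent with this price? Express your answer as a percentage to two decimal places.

9.35%

P = D₀(1+g)/(r−g) ⇒ P(r−g) = D₀(1+g) ⇒ g(P+D₀) = P·r − D₀
g = (P·r − D₀)/(P + D₀) = (€1,450,334.24×0.139 − €60,300.00) / (€1,450,334.24 + €60,300.00) = 0.093535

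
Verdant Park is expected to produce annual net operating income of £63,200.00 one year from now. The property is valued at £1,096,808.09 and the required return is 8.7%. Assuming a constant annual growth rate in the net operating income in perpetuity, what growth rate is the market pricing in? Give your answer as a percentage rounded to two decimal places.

P = D₁/(r−g) ⇒ g = r − D₁/P = 0.087 − £63,200.00/£1,096,808.09 = 0.029378

2.94%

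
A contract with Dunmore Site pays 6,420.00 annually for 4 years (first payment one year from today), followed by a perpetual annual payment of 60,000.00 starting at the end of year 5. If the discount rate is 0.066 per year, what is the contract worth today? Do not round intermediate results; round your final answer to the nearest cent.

PV of 4-year annuity: 6,420.00 × [1 − (1+0.066)^−4] / 0.066 = 21943.71485
Perpetuity value at year 4: 60,000.00 / 0.066 = 909090.90909
PV of perpetuity: 909090.90909 / (1+0.066)^4 = 704009.46186
Total PV = 21943.71485 + 704009.46186 = 725953.17671

725953.18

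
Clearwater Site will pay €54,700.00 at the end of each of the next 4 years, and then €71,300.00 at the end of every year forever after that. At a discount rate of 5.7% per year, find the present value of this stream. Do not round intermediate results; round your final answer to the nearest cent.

PV of 4-year annuity: €54,700.00 × [1 − (1+0.057)^−4] / 0.057 = 190850.63322
Perpetuity value at year 4: €71,300.00 / 0.057 = 1250877.19298
PV of perpetuity: 1250877.19298 / (1+0.057)^4 = 1002108.45170
Total PV = 190850.63322 + 1002108.45170 = 1192959.08491

€1192959.08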